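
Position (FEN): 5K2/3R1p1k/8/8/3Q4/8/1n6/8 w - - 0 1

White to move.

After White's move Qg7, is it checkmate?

yes

After Qg7: black king on h7; in check: yes, from the white queen on g7.
King squares — g6: attacked by Qg7; h6: attacked by Qg7; g7: attacked by Kf8; g8: attacked by Qg7; h8: attacked by Qg7.
Black has no legal moves → checkmate.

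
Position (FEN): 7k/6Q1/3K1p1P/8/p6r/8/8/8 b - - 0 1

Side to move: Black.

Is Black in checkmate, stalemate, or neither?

Black to move; black king on h8.
In check: yes, from the white queen on g7.
King squares — g7: attacked by Ph6; h7: attacked by Qg7; g8: attacked by Qg7.
Legal moves for Black: none.
In check with no legal moves → checkmate.

checkmate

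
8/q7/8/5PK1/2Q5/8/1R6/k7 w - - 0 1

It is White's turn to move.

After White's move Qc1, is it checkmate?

yes

After Qc1: black king on a1; in check: yes, from the white queen on c1.
King squares — b1: attacked by Qc1; a2: attacked by Rb2; b2: attacked by Qc1.
Black has no legal moves → checkmate.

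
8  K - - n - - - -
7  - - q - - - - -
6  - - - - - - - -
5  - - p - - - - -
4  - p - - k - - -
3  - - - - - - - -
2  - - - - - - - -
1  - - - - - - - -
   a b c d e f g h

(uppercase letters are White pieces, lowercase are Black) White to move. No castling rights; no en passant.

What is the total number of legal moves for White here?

White to move; king on a8.
In check: no.
Legal moves: none.
Count: 0.

0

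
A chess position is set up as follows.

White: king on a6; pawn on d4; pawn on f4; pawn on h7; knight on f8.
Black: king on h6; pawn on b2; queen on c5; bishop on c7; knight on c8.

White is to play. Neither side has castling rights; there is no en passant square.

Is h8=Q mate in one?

yes

After h8=Q: black king on h6; in check: yes, from the white queen on h8.
King squares — g5: attacked by Pf4; h5: attacked by Qh8; g6: attacked by Nf8; g7: attacked by Qh8; h7: attacked by Nf8.
Black has no legal moves → checkmate.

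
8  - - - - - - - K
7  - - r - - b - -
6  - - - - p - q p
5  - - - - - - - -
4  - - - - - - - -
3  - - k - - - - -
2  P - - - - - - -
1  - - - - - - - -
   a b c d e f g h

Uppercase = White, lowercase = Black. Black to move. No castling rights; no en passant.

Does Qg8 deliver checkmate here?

yes

After Qg8: white king on h8; in check: yes, from the black queen on g8.
King squares — g7: attacked by Qg8; h7: attacked by Qg8; g8: attacked by Bf7.
White has no legal moves → checkmate.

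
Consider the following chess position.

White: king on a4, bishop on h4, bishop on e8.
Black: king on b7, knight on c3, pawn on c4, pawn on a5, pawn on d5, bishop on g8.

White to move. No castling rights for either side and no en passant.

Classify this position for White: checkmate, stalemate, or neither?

neither

White to move; white king on a4.
In check: yes, from the black knight on c3.
Legal moves for White: Kxa5, Ka3.
White is in check but has 2 legal moves → neither.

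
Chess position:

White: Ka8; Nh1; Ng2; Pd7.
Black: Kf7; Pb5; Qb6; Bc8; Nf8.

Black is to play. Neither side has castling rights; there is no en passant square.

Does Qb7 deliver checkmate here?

After Qb7: white king on a8; in check: yes, from the black queen on b7.
King squares — a7: attacked by Qb7; b7: attacked by Bc8; b8: attacked by Qb7.
White has no legal moves → checkmate.

yes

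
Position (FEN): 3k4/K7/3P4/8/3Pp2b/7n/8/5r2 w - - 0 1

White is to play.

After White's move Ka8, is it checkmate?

After Ka8: black king on d8; in check: no.
Black is not in check, so this cannot be checkmate.

no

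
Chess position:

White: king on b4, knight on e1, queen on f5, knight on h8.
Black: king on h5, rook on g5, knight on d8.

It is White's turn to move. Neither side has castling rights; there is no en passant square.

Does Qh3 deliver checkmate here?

yes

After Qh3: black king on h5; in check: yes, from the white queen on h3.
King squares — g4: attacked by Qh3; h4: attacked by Qh3; g5: own rook; g6: attacked by Nh8; h6: attacked by Qh3.
Black has no legal moves → checkmate.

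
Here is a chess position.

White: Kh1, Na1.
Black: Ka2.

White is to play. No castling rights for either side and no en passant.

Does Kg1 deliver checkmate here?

no

After Kg1: black king on a2; in check: no.
Black is not in check, so this cannot be checkmate.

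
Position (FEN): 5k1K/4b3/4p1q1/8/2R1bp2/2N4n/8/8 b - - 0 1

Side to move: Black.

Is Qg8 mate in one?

yes

After Qg8: white king on h8; in check: yes, from the black queen on g8.
King squares — g7: attacked by Kf8; h7: attacked by Be4; g8: attacked by Kf8.
White has no legal moves → checkmate.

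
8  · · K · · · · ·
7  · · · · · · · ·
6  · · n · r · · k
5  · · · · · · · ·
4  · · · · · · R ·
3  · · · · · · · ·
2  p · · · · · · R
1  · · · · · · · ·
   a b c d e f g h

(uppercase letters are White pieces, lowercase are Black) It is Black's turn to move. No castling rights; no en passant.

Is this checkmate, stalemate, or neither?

Black to move; black king on h6.
In check: yes, from the white rook on h2.
King squares — g5: attacked by Rg4; h5: attacked by Rh2; g6: attacked by Rg4; g7: attacked by Rg4; h7: attacked by Rh2.
Legal moves for Black: none.
In check with no legal moves → checkmate.

checkmate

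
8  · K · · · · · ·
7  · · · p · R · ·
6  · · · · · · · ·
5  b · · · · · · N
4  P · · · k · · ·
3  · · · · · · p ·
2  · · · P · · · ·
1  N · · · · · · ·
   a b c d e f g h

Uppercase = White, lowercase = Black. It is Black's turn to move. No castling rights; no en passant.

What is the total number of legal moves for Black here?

Black to move; king on e4.
In check: no.
Legal moves: Bd8, Bc7+, Bb6, Bb4, Bc3, Bxd2, Ke5, Kd5, Kd4, Kd3, d6, g2, d5.
Count: 13.

13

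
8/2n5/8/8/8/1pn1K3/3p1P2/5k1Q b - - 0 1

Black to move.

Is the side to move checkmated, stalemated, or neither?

Black to move; black king on f1.
In check: yes, from the white queen on h1.
King squares — e1: attacked by Qh1; g1: attacked by Qh1; e2: attacked by Ke3; f2: attacked by Ke3; g2: attacked by Qh1.
Legal moves for Black: none.
In check with no legal moves → checkmate.

checkmate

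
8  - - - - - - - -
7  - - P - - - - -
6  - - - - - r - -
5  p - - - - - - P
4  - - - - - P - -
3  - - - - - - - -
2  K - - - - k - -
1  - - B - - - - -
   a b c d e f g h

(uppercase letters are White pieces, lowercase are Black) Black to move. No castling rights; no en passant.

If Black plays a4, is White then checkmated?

no

After a4: white king on a2; in check: no.
White is not in check, so this cannot be checkmate.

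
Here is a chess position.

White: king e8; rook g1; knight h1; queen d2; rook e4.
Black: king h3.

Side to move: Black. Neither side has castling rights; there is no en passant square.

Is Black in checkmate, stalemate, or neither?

stalemate

Black to move; black king on h3.
In check: no.
King squares — g2: attacked by Rg1; h2: attacked by Qd2; g3: attacked by Rg1; g4: attacked by Rg1; h4: attacked by Re4.
Legal moves for Black: none.
Not in check and no legal moves → stalemate.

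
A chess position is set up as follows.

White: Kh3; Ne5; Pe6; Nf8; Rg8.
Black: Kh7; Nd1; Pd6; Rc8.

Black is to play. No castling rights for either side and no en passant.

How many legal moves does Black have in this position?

3

Black to move; king on h7.
In check: yes, from the white knight on f8.
Legal moves: Kxg8, Kh6, Rxf8.
Count: 3.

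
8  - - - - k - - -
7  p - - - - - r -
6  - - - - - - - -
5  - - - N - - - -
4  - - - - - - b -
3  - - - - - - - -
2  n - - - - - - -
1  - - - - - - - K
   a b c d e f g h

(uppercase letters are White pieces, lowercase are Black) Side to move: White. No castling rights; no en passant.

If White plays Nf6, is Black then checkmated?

After Nf6: black king on e8; in check: yes, from the white knight on f6.
Black has 4 legal replies: Kf8, Kd8, Kf7, Ke7.
In check but a legal move exists → not checkmate.

no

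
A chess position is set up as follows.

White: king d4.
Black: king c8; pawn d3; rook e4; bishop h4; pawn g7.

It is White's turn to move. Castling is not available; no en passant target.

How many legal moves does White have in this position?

White to move; king on d4.
In check: yes, from the black rook on e4.
Legal moves: Kd5, Kc5, Kxe4, Kxd3, Kc3.
Count: 5.

5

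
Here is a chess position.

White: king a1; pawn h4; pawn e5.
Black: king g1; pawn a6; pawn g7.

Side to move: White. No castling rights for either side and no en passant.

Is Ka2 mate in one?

no

After Ka2: black king on g1; in check: no.
Black is not in check, so this cannot be checkmate.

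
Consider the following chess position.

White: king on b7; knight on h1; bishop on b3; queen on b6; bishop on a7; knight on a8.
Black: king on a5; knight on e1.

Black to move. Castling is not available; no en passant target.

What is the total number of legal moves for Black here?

Black to move; king on a5.
In check: yes, from the white queen on b6.
Legal moves: none.
Count: 0.

0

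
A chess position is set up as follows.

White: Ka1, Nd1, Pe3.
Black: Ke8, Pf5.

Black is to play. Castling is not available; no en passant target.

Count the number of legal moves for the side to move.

Black to move; king on e8.
In check: no.
Legal moves: Kf8, Kd8, Kf7, Ke7, Kd7, f4.
Count: 6.

6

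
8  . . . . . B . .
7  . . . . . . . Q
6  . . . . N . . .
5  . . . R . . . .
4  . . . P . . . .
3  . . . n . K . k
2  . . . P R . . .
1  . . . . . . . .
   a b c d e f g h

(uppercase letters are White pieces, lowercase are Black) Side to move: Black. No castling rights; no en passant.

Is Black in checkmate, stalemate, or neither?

Black to move; black king on h3.
In check: yes, from the white queen on h7.
King squares — g2: attacked by Re2; h2: attacked by Re2; g3: attacked by Kf3; g4: attacked by Kf3; h4: attacked by Qh7.
Legal moves for Black: none.
In check with no legal moves → checkmate.

checkmate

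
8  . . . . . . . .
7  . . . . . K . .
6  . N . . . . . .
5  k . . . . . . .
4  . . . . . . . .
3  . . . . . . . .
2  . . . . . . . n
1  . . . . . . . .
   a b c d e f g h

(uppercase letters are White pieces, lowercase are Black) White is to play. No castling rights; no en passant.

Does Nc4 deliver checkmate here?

no

After Nc4: black king on a5; in check: yes, from the white knight on c4.
Black has 4 legal replies: Ka6, Kb5, Kb4, Ka4.
In check but a legal move exists → not checkmate.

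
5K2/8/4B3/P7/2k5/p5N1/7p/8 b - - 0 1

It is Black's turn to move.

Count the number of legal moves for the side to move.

Black to move; king on c4.
In check: yes, from the white bishop on e6.
Legal moves: Kc5, Kb5, Kd4, Kb4, Kd3, Kc3.
Count: 6.

6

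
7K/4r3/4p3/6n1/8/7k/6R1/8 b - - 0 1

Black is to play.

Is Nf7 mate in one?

After Nf7: white king on h8; in check: yes, from the black knight on f7.
White has 3 legal replies: Kg8, Kh7, Kg7.
In check but a legal move exists → not checkmate.

no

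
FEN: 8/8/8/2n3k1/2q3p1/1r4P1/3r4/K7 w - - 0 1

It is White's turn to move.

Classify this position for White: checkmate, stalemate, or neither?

White to move; white king on a1.
In check: no.
King squares — b1: attacked by Rb3; a2: attacked by Rd2; b2: attacked by Rd2.
Legal moves for White: none.
Not in check and no legal moves → stalemate.

stalemate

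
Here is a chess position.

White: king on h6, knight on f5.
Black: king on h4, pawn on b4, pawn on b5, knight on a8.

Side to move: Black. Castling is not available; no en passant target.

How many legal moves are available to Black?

2

Black to move; king on h4.
In check: yes, from the white knight on f5.
Legal moves: Kg4, Kh3.
Count: 2.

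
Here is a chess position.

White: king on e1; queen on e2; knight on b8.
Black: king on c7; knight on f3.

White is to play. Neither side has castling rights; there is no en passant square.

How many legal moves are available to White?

4

White to move; king on e1.
In check: yes, from the black knight on f3.
Legal moves: Kf2, Kf1, Kd1, Qxf3.
Count: 4.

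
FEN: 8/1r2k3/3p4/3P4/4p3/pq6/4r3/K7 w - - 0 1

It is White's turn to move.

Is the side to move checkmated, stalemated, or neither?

stalemate

White to move; white king on a1.
In check: no.
King squares — b1: attacked by Qb3; a2: attacked by Re2; b2: attacked by Re2.
Legal moves for White: none.
Not in check and no legal moves → stalemate.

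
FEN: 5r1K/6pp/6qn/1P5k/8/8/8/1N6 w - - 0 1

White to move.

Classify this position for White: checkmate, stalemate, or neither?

checkmate

White to move; white king on h8.
In check: yes, from the black rook on f8.
King squares — g7: attacked by Qg6; h7: attacked by Qg6; g8: attacked by Nh6.
Legal moves for White: none.
In check with no legal moves → checkmate.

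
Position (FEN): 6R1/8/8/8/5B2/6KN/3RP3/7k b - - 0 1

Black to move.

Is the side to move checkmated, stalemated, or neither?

Black to move; black king on h1.
In check: no.
King squares — g1: attacked by Nh3; g2: attacked by Kg3; h2: attacked by Kg3.
Legal moves for Black: none.
Not in check and no legal moves → stalemate.

stalemate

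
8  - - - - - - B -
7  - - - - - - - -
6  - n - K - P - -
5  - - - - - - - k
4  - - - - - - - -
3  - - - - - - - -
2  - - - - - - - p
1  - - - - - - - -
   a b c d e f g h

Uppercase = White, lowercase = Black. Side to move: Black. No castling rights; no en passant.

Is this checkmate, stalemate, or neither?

Black to move; black king on h5.
In check: no.
Legal moves for Black: Nc8+, Na8, Nd7, Nd5, Nc4+, Na4, Kh6, Kg6, Kg5, Kh4, Kg4, h1=Q, h1=R, h1=B, h1=N.
Black has 15 legal moves and is not in check → neither.

neither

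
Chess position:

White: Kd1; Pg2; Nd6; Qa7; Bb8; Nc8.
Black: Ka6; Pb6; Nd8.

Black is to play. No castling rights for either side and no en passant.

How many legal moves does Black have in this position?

0

Black to move; king on a6.
In check: yes, from the white queen on a7.
Legal moves: none.
Count: 0.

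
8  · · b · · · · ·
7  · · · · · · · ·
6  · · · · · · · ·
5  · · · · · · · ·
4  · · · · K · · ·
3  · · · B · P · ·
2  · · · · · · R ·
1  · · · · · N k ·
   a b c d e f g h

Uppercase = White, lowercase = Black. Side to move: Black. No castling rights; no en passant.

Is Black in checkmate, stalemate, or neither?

neither

Black to move; black king on g1.
In check: yes, from the white rook on g2.
Legal moves for Black: Kxg2, Kh1.
Black is in check but has 2 legal moves → neither.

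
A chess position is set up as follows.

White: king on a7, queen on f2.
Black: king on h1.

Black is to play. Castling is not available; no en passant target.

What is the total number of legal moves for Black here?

0

Black to move; king on h1.
In check: no.
Legal moves: none.
Count: 0.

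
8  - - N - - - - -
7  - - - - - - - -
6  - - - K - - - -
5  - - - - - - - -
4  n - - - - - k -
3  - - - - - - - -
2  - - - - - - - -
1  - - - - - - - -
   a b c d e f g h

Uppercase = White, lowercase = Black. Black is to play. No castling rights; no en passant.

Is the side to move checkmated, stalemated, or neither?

neither

Black to move; black king on g4.
In check: no.
Legal moves for Black: Kh5, Kg5, Kf5, Kh4, Kf4, Kh3, Kg3, Kf3, Nb6, Nc5, Nc3, Nb2.
Black has 12 legal moves and is not in check → neither.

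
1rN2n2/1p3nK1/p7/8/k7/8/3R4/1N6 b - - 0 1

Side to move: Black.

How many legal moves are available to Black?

19

Black to move; king on a4.
In check: no.
Legal moves: Nh7, Nd7, Ng6, Ne6+, Rxc8, Ra8, Nh8, Nd8, Nh6, Nd6, Ng5, Ne5, Kb5, Ka5, Kb4, Kb3, b6, a5, b5.
Count: 19.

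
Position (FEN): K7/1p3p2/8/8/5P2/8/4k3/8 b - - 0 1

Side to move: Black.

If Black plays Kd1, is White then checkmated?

no

After Kd1: white king on a8; in check: no.
White is not in check, so this cannot be checkmate.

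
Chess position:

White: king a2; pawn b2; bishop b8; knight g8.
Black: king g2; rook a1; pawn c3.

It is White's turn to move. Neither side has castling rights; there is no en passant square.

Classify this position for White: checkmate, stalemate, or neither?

neither

White to move; white king on a2.
In check: yes, from the black rook on a1.
King squares — a1: available; b1: attacked by Ra1; b2: own pawn; a3: attacked by Ra1; b3: available.
Legal moves for White: Kb3, Kxa1.
White is in check but has 2 legal moves → neither.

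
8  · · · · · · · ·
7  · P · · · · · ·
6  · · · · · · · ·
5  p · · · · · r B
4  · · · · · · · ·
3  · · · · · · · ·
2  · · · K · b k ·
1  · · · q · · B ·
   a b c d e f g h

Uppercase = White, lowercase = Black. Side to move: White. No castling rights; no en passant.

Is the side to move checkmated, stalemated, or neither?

neither

White to move; white king on d2.
In check: yes, from the black queen on d1.
Legal moves for White: Kc3, Kxd1, Bxd1.
White is in check but has 3 legal moves → neither.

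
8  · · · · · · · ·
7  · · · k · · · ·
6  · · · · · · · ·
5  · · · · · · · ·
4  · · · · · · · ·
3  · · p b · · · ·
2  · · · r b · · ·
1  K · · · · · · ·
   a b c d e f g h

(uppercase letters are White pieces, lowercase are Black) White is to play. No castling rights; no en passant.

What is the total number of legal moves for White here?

0

White to move; king on a1.
In check: no.
Legal moves: none.
Count: 0.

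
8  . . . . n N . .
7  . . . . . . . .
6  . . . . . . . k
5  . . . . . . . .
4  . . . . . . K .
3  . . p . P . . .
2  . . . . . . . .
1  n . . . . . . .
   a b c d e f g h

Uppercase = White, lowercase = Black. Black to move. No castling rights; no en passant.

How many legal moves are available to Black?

8

Black to move; king on h6.
In check: no.
Legal moves: Ng7, Nc7, Nf6+, Nd6, Kg7, Nb3, Nc2, c2.
Count: 8.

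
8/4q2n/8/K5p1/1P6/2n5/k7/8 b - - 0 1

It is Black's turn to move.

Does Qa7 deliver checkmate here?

yes

After Qa7: white king on a5; in check: yes, from the black queen on a7.
King squares — a4: attacked by Nc3; b4: own pawn; b5: attacked by Nc3; a6: attacked by Qa7; b6: attacked by Qa7.
White has no legal moves → checkmate.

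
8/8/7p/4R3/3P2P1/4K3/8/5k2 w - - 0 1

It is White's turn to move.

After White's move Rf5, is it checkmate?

After Rf5: black king on f1; in check: yes, from the white rook on f5.
Black has 3 legal replies: Kg2, Kg1, Ke1.
In check but a legal move exists → not checkmate.

no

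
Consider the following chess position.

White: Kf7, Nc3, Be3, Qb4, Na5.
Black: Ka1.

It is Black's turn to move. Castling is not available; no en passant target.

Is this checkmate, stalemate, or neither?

stalemate

Black to move; black king on a1.
In check: no.
King squares — b1: attacked by Nc3; a2: attacked by Nc3; b2: attacked by Qb4.
Legal moves for Black: none.
Not in check and no legal moves → stalemate.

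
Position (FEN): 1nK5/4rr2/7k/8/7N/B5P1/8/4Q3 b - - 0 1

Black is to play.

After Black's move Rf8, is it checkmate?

yes

After Rf8: white king on c8; in check: yes, from the black rook on f8.
King squares — b7: attacked by Re7; c7: attacked by Re7; d7: attacked by Re7; b8: attacked by Rf8; d8: attacked by Rf8.
White has no legal moves → checkmate.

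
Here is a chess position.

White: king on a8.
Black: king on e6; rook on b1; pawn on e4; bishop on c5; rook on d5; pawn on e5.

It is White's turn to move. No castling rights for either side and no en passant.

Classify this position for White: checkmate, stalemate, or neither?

White to move; white king on a8.
In check: no.
King squares — a7: attacked by Bc5; b7: attacked by Rb1; b8: attacked by Rb1.
Legal moves for White: none.
Not in check and no legal moves → stalemate.

stalemate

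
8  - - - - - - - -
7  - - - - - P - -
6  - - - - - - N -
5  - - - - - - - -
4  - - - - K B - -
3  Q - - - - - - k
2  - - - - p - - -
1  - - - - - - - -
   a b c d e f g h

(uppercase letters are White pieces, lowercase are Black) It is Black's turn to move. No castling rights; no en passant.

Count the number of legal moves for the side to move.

Black to move; king on h3.
In check: yes, from the white queen on a3.
Legal moves: Kg4, Kg2.
Count: 2.

2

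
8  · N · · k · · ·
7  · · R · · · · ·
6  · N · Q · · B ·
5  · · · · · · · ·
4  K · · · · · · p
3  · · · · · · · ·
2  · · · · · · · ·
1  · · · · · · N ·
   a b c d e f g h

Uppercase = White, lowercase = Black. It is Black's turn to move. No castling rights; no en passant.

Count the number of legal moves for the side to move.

Black to move; king on e8.
In check: yes, from the white bishop on g6.
Legal moves: none.
Count: 0.

0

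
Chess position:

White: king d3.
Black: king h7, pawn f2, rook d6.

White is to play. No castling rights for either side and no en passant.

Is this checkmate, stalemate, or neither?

neither

White to move; white king on d3.
In check: yes, from the black rook on d6.
Legal moves for White: Ke4, Kc4, Ke3, Kc3, Ke2, Kc2.
White is in check but has 6 legal moves → neither.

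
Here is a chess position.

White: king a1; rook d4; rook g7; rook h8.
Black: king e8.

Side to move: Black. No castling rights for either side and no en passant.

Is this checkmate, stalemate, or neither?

Black to move; black king on e8.
In check: yes, from the white rook on h8.
King squares — d7: attacked by Rd4; e7: attacked by Rg7; f7: attacked by Rg7; d8: attacked by Rd4; f8: attacked by Rh8.
Legal moves for Black: none.
In check with no legal moves → checkmate.

checkmate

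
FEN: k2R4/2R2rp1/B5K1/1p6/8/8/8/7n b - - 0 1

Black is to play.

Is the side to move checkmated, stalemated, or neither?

checkmate

Black to move; black king on a8.
In check: yes, from the white rook on d8.
King squares — a7: attacked by Rc7; b7: attacked by Ba6; b8: attacked by Rd8.
Legal moves for Black: none.
In check with no legal moves → checkmate.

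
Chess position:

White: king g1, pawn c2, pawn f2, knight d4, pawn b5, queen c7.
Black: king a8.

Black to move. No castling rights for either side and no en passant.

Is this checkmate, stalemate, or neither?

Black to move; black king on a8.
In check: no.
King squares — a7: attacked by Qc7; b7: attacked by Qc7; b8: attacked by Qc7.
Legal moves for Black: none.
Not in check and no legal moves → stalemate.

stalemate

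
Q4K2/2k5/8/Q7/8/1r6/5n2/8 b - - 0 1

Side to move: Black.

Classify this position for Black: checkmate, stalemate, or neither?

neither

Black to move; black king on c7.
In check: yes, from the white queen on a5.
Legal moves for Black: Kd7, Kd6, Rb6.
Black is in check but has 3 legal moves → neither.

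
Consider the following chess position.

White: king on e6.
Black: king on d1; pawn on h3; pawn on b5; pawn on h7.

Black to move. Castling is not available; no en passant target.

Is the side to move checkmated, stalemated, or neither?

Black to move; black king on d1.
In check: no.
Legal moves for Black: Ke2, Kd2, Kc2, Ke1, Kc1, h6, b4, h2, h5.
Black has 9 legal moves and is not in check → neither.

neither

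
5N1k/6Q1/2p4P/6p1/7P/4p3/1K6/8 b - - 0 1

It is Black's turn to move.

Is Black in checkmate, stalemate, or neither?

checkmate

Black to move; black king on h8.
In check: yes, from the white queen on g7.
King squares — g7: attacked by Ph6; h7: attacked by Qg7; g8: attacked by Qg7.
Legal moves for Black: none.
In check with no legal moves → checkmate.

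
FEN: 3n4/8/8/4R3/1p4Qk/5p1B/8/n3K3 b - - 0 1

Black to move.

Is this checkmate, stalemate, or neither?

checkmate

Black to move; black king on h4.
In check: yes, from the white queen on g4.
King squares — g3: attacked by Qg4; h3: attacked by Qg4; g4: attacked by Bh3; g5: attacked by Qg4; h5: attacked by Qg4.
Legal moves for Black: none.
In check with no legal moves → checkmate.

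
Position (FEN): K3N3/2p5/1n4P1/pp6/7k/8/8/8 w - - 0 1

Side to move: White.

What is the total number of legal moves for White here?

3

White to move; king on a8.
In check: yes, from the black knight on b6.
Legal moves: Kb8, Kb7, Ka7.
Count: 3.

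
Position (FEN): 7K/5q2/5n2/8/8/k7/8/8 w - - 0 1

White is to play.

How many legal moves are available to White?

0

White to move; king on h8.
In check: no.
Legal moves: none.
Count: 0.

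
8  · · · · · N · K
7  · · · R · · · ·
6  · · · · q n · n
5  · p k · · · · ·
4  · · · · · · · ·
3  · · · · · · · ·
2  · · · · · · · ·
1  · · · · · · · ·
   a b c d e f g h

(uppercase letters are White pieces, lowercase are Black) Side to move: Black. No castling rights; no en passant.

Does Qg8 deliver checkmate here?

yes

After Qg8: white king on h8; in check: yes, from the black queen on g8.
King squares — g7: attacked by Qg8; h7: attacked by Nf6; g8: attacked by Nf6.
White has no legal moves → checkmate.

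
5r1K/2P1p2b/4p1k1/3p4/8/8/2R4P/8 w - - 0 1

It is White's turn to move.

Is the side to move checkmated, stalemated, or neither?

White to move; white king on h8.
In check: yes, from the black rook on f8.
King squares — g7: attacked by Kg6; h7: attacked by Kg6; g8: attacked by Bh7.
Legal moves for White: none.
In check with no legal moves → checkmate.

checkmate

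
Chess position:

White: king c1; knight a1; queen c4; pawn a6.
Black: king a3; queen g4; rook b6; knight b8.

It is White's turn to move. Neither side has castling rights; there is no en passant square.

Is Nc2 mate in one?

yes

After Nc2: black king on a3; in check: yes, from the white knight on c2.
King squares — a2: attacked by Qc4; b2: attacked by Kc1; b3: attacked by Qc4; a4: attacked by Qc4; b4: attacked by Nc2.
Black has no legal moves → checkmate.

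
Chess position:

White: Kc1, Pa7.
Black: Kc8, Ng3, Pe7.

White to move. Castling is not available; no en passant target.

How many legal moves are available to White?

9

White to move; king on c1.
In check: no.
Legal moves: Kd2, Kc2, Kb2, Kd1, Kb1, a8=Q+, a8=R+, a8=B, a8=N.
Count: 9.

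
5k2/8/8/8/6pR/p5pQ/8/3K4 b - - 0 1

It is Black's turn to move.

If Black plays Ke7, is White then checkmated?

After Ke7: white king on d1; in check: no.
White is not in check, so this cannot be checkmate.

no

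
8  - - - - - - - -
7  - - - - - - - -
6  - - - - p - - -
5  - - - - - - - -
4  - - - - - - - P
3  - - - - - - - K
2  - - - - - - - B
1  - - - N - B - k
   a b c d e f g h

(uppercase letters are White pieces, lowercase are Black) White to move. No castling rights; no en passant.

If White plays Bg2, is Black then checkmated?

yes

After Bg2: black king on h1; in check: yes, from the white bishop on g2.
King squares — g1: attacked by Bh2; g2: attacked by Kh3; h2: attacked by Kh3.
Black has no legal moves → checkmate.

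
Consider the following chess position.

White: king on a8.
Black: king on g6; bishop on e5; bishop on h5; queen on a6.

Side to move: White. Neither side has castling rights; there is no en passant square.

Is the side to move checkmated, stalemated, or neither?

checkmate

White to move; white king on a8.
In check: yes, from the black queen on a6.
King squares — a7: attacked by Qa6; b7: attacked by Qa6; b8: attacked by Be5.
Legal moves for White: none.
In check with no legal moves → checkmate.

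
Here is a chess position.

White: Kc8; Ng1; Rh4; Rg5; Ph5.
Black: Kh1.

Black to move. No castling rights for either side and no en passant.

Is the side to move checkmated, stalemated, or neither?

Black to move; black king on h1.
In check: yes, from the white rook on h4.
King squares — g1: attacked by Rg5; g2: attacked by Rg5; h2: attacked by Rh4.
Legal moves for Black: none.
In check with no legal moves → checkmate.

checkmate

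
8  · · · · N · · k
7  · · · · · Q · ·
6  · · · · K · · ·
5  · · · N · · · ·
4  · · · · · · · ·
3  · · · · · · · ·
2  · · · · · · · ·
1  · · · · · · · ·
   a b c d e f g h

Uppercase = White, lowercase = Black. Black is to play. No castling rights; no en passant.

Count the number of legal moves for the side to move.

Black to move; king on h8.
In check: no.
Legal moves: none.
Count: 0.

0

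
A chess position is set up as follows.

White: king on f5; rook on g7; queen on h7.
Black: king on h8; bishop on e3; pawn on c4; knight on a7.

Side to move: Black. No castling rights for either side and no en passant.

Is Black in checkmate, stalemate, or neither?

checkmate

Black to move; black king on h8.
In check: yes, from the white queen on h7.
King squares — g7: attacked by Qh7; h7: attacked by Rg7; g8: attacked by Rg7.
Legal moves for Black: none.
In check with no legal moves → checkmate.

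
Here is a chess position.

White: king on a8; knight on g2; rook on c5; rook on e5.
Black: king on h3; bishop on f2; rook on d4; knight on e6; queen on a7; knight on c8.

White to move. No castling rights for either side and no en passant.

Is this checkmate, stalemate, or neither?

checkmate

White to move; white king on a8.
In check: yes, from the black queen on a7.
King squares — a7: attacked by Nc8; b7: attacked by Qa7; b8: attacked by Qa7.
Legal moves for White: none.
In check with no legal moves → checkmate.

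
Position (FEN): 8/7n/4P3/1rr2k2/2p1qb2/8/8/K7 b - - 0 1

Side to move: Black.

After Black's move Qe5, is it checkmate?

no

After Qe5: white king on a1; in check: yes, from the black queen on e5.
White has 1 legal reply: Ka2.
In check but a legal move exists → not checkmate.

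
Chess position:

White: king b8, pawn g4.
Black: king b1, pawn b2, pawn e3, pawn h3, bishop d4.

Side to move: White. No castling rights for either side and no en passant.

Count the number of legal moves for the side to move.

White to move; king on b8.
In check: no.
Legal moves: Kc8, Ka8, Kc7, Kb7, g5.
Count: 5.

5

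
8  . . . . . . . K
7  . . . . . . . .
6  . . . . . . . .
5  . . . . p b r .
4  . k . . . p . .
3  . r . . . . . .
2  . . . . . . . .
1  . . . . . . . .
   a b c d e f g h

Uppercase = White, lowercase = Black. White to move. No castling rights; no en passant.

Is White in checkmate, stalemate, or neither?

White to move; white king on h8.
In check: no.
King squares — g7: attacked by Rg5; h7: attacked by Bf5; g8: attacked by Rg5.
Legal moves for White: none.
Not in check and no legal moves → stalemate.

stalemate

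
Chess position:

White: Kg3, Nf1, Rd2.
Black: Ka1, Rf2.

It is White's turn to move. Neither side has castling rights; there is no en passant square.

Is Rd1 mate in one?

After Rd1: black king on a1; in check: yes, from the white rook on d1.
Black has 2 legal replies: Kb2, Ka2.
In check but a legal move exists → not checkmate.

no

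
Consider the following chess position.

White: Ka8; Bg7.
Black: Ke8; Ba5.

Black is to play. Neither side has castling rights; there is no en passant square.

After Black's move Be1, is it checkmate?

no

After Be1: white king on a8; in check: no.
White is not in check, so this cannot be checkmate.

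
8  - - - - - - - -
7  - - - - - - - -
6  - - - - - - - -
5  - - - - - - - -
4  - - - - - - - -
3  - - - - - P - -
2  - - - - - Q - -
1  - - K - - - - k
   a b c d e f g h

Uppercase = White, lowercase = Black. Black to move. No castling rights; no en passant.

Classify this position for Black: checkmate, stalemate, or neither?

stalemate

Black to move; black king on h1.
In check: no.
King squares — g1: attacked by Qf2; g2: attacked by Qf2; h2: attacked by Qf2.
Legal moves for Black: none.
Not in check and no legal moves → stalemate.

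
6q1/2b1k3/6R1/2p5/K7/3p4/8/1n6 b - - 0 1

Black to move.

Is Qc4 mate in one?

yes

After Qc4: white king on a4; in check: yes, from the black queen on c4.
King squares — a3: attacked by Nb1; b3: attacked by Qc4; b4: attacked by Qc4; a5: attacked by Bc7; b5: attacked by Qc4.
White has no legal moves → checkmate.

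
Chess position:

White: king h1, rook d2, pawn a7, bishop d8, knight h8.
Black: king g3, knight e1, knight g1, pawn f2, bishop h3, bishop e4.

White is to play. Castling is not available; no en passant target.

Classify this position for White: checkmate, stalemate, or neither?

checkmate

White to move; white king on h1.
In check: yes, from the black bishop on e4.
King squares — g1: attacked by Pf2; g2: attacked by Ne1; h2: attacked by Kg3.
Legal moves for White: none.
In check with no legal moves → checkmate.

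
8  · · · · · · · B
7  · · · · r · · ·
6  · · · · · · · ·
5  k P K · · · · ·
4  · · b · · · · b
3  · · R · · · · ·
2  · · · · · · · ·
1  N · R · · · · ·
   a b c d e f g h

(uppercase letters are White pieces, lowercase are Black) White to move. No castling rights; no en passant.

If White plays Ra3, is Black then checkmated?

yes

After Ra3: black king on a5; in check: yes, from the white rook on a3.
King squares — a4: attacked by Ra3; b4: attacked by Kc5; b5: attacked by Kc5; a6: attacked by Ra3; b6: attacked by Kc5.
Black has no legal moves → checkmate.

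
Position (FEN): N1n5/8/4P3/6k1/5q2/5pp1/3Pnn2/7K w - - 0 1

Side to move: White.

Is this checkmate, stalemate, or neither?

checkmate

White to move; white king on h1.
In check: yes, from the black knight on f2.
King squares — g1: attacked by Ne2; g2: attacked by Pf3; h2: attacked by Pg3.
Legal moves for White: none.
In check with no legal moves → checkmate.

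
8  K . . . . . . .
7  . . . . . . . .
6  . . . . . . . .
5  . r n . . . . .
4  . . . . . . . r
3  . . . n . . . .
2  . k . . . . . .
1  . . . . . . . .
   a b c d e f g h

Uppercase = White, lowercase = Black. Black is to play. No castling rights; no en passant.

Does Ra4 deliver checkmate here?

yes

After Ra4: white king on a8; in check: yes, from the black rook on a4.
King squares — a7: attacked by Ra4; b7: attacked by Rb5; b8: attacked by Rb5.
White has no legal moves → checkmate.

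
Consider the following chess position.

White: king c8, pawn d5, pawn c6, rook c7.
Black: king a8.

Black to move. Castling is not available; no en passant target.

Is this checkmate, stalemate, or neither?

Black to move; black king on a8.
In check: no.
King squares — a7: attacked by Rc7; b7: attacked by Pc6; b8: attacked by Kc8.
Legal moves for Black: none.
Not in check and no legal moves → stalemate.

stalemate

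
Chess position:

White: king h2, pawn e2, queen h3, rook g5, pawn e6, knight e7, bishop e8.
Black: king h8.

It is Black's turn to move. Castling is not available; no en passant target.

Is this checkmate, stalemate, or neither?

checkmate

Black to move; black king on h8.
In check: yes, from the white queen on h3.
King squares — g7: attacked by Rg5; h7: attacked by Qh3; g8: attacked by Rg5.
Legal moves for Black: none.
In check with no legal moves → checkmate.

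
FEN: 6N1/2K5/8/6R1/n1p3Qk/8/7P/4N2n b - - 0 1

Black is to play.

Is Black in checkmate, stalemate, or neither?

checkmate

Black to move; black king on h4.
In check: yes, from the white queen on g4.
King squares — g3: attacked by Ph2; h3: attacked by Qg4; g4: attacked by Rg5; g5: attacked by Qg4; h5: attacked by Qg4.
Legal moves for Black: none.
In check with no legal moves → checkmate.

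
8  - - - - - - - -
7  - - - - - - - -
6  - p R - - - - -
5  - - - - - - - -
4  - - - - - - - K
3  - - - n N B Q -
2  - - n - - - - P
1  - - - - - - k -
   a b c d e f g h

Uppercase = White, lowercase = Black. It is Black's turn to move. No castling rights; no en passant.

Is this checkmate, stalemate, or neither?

Black to move; black king on g1.
In check: yes, from the white queen on g3.
King squares — f1: attacked by Ne3; h1: attacked by Bf3; f2: attacked by Qg3; g2: attacked by Ne3; h2: attacked by Qg3.
Legal moves for Black: none.
In check with no legal moves → checkmate.

checkmate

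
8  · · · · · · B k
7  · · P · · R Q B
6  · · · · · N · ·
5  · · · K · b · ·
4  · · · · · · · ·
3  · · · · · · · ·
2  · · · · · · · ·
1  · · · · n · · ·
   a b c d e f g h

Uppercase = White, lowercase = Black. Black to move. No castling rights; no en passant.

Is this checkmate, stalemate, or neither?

checkmate

Black to move; black king on h8.
In check: yes, from the white queen on g7.
King squares — g7: attacked by Rf7; h7: attacked by Nf6; g8: attacked by Nf6.
Legal moves for Black: none.
In check with no legal moves → checkmate.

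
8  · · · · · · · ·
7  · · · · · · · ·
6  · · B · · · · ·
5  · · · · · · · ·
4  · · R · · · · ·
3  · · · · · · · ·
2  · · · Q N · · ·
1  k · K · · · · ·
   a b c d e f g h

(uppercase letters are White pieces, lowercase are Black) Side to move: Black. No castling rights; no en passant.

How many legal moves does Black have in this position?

Black to move; king on a1.
In check: no.
Legal moves: none.
Count: 0.

0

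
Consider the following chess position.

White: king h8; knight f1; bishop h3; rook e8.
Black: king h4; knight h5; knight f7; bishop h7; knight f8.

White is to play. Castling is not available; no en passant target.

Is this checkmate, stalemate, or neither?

White to move; white king on h8.
In check: yes, from the black knight on f7.
King squares — g7: attacked by Nh5; h7: attacked by Nf8; g8: attacked by Bh7.
Legal moves for White: none.
In check with no legal moves → checkmate.

checkmate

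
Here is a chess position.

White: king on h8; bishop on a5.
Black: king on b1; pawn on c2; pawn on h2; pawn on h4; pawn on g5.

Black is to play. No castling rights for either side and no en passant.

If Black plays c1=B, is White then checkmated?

no

After c1=B: white king on h8; in check: no.
White is not in check, so this cannot be checkmate.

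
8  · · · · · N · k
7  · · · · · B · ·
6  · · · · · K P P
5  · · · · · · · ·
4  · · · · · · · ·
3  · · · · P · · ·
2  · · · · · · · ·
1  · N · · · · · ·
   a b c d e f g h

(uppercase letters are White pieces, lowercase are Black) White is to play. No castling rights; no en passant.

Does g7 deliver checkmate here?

After g7: black king on h8; in check: yes, from the white pawn on g7.
King squares — g7: attacked by Kf6; h7: attacked by Nf8; g8: attacked by Bf7.
Black has no legal moves → checkmate.

yes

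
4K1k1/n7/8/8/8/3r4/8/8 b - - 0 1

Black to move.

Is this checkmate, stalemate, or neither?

Black to move; black king on g8.
In check: no.
Legal moves for Black include: Kh8, Kh7, Kg7, Nc8, Nc6, Nb5, Rd8+, Rd7, Rd6, Rd5, Rd4, Rh3, Rg3, Rf3, Re3+, Rc3, Rb3, Ra3, ... (list truncated; more exist).
Black has legal moves and is not in check → neither.

neither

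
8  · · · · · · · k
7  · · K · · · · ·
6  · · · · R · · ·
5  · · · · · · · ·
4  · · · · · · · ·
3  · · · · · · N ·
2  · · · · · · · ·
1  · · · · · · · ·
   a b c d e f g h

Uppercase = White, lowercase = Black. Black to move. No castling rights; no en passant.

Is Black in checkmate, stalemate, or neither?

neither

Black to move; black king on h8.
In check: no.
Legal moves for Black: Kg8, Kh7, Kg7.
Black has 3 legal moves and is not in check → neither.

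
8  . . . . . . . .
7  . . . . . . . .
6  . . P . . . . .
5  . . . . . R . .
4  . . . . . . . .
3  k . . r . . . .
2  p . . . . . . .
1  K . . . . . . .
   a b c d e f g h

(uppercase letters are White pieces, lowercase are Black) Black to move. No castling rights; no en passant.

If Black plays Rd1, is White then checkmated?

After Rd1: white king on a1; in check: yes, from the black rook on d1.
King squares — b1: attacked by Rd1; a2: attacked by Ka3; b2: attacked by Ka3.
White has no legal moves → checkmate.

yes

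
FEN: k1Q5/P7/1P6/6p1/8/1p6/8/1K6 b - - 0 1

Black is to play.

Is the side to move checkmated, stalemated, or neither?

Black to move; black king on a8.
In check: yes, from the white queen on c8.
King squares — a7: attacked by Pb6; b7: attacked by Qc8; b8: attacked by Pa7.
Legal moves for Black: none.
In check with no legal moves → checkmate.

checkmate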